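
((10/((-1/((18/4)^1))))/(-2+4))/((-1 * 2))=45/4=11.25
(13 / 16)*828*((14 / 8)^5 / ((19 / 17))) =768869829 / 77824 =9879.60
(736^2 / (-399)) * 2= -1083392 / 399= -2715.27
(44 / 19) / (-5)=-44 / 95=-0.46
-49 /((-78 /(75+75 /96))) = 118825 /2496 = 47.61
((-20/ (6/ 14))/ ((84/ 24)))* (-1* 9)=120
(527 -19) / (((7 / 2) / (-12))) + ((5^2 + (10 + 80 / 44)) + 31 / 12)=-1572937 / 924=-1702.31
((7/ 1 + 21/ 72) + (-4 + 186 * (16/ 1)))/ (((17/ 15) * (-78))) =-357515/ 10608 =-33.70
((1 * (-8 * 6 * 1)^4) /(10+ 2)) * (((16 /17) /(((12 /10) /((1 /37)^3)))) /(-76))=-1474560 /16360919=-0.09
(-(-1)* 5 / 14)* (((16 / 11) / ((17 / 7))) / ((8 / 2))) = 10 / 187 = 0.05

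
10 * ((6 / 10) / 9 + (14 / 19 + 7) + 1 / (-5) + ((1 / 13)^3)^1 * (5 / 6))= 3174091 / 41743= 76.04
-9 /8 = -1.12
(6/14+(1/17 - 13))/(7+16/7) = -1489/1105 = -1.35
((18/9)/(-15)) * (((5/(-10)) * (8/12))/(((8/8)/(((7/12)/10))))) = 7/2700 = 0.00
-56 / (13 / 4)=-224 / 13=-17.23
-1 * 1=-1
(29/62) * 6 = 87/31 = 2.81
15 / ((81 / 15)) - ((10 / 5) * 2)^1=-11 / 9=-1.22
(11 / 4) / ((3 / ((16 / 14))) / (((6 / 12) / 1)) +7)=11 / 49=0.22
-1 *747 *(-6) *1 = 4482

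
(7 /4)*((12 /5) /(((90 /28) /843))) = 27538 /25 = 1101.52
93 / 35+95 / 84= 1591 / 420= 3.79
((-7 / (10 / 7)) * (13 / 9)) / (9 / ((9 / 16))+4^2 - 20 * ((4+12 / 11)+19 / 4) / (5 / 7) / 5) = 7007 / 22878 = 0.31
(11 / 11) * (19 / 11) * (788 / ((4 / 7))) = 26201 / 11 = 2381.91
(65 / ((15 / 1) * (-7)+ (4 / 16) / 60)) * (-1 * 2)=31200 / 25199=1.24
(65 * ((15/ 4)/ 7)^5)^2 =2436347900390625/ 296196766695424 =8.23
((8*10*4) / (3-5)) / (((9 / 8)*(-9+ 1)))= 160 / 9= 17.78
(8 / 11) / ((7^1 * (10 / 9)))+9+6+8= 8891 / 385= 23.09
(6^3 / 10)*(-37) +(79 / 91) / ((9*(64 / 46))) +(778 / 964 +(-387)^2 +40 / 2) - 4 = 4705094591677 / 31580640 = 148986.68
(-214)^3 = -9800344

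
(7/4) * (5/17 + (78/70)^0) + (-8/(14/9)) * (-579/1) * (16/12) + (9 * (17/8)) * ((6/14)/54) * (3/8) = 60510755/15232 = 3972.61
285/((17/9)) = 150.88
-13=-13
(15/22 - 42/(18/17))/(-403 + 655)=-2573/16632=-0.15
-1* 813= -813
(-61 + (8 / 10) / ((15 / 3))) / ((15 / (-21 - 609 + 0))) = 63882 / 25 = 2555.28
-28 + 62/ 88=-1201/ 44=-27.30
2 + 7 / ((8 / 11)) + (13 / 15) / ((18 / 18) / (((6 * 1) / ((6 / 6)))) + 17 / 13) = 56179 / 4600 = 12.21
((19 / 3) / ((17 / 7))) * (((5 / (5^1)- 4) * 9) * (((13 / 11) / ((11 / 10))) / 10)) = -15561 / 2057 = -7.56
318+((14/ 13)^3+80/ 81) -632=-55480474/ 177957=-311.76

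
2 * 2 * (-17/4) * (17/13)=-289/13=-22.23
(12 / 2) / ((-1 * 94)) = -3 / 47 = -0.06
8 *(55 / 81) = 440 / 81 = 5.43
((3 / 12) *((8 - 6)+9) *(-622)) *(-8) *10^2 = 1368400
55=55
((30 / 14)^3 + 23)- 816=-268624 / 343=-783.16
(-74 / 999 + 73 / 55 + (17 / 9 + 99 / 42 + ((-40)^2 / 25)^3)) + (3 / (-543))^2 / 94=4195932893272829 / 16005877965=262149.50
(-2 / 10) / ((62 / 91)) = -0.29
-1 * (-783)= 783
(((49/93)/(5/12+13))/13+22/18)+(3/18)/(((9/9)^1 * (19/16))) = 2164465/1584999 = 1.37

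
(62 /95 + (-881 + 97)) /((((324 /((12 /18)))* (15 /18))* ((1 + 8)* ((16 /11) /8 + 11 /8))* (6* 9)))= -1091464 /426957075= -0.00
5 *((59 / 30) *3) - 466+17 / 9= -7823 / 18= -434.61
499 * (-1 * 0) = 0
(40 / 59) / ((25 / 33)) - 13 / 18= 917 / 5310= 0.17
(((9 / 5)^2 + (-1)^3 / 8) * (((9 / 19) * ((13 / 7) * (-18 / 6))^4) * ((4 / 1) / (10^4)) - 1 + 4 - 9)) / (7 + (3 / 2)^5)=-59048298759 / 47553734375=-1.24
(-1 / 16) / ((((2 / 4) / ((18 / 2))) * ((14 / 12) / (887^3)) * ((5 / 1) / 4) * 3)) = -6280776927 / 35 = -179450769.34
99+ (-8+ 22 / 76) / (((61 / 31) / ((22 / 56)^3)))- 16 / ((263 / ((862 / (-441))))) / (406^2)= 70027967514889535 / 709054829449344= 98.76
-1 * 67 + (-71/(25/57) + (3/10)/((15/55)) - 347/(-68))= -378551/1700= -222.68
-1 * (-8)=8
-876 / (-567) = 292 / 189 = 1.54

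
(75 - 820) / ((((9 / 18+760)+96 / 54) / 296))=-3969360 / 13721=-289.29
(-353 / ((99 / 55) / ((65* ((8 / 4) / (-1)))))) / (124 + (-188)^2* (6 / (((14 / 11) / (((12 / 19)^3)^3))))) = 259142422893870425 / 28341958746546342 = 9.14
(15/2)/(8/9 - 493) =-135/8858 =-0.02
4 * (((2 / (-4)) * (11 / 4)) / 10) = -11 / 20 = -0.55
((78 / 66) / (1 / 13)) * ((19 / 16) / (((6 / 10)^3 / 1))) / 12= 401375 / 57024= 7.04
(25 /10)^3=125 /8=15.62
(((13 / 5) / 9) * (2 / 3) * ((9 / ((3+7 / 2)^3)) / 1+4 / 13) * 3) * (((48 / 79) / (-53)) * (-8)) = 0.02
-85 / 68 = -5 / 4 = -1.25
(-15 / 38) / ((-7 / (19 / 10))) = 3 / 28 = 0.11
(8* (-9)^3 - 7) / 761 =-5839 / 761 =-7.67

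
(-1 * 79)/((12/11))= -869/12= -72.42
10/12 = 5/6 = 0.83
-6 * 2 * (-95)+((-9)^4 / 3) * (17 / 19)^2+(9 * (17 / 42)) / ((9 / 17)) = 43934815 / 15162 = 2897.69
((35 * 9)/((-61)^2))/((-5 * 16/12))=-189/14884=-0.01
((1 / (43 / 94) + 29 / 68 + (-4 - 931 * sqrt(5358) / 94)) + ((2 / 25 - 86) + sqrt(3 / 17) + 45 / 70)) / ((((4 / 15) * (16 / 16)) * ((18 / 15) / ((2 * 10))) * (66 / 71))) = -8262625 * sqrt(5358) / 12408 - 15742932595 / 2701776 + 8875 * sqrt(51) / 2244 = -54542.24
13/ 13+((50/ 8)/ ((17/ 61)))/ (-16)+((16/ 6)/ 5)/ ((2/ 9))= 10871/ 5440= 2.00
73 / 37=1.97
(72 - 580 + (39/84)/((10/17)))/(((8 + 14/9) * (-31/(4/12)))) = 426057/746480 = 0.57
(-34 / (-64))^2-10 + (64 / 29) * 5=39101 / 29696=1.32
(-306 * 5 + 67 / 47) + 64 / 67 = -4810473 / 3149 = -1527.62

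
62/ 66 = 31/ 33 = 0.94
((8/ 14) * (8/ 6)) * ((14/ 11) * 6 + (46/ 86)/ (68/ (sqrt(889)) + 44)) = 221779361/ 38057580 - 391 * sqrt(889)/ 24218460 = 5.83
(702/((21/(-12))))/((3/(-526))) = 70333.71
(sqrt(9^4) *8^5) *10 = 26542080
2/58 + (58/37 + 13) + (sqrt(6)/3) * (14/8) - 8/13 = 7 * sqrt(6)/12 + 195100/13949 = 15.42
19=19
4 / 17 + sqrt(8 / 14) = 4 / 17 + 2 * sqrt(7) / 7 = 0.99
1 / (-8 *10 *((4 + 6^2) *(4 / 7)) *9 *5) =-7 / 576000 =-0.00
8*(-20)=-160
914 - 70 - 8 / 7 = 5900 / 7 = 842.86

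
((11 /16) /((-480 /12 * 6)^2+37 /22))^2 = 14641 /102776935306816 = 0.00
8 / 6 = 4 / 3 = 1.33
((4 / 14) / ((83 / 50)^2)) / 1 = 5000 / 48223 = 0.10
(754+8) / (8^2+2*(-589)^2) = 127 / 115651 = 0.00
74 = 74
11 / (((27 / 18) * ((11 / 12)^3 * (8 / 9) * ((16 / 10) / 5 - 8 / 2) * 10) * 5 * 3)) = -54 / 2783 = -0.02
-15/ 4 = -3.75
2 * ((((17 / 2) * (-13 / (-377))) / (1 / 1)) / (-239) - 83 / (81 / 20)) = -23012297 / 561411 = -40.99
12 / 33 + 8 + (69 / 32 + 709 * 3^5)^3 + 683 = 1843386711880501698687 / 360448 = 5114154363127279.66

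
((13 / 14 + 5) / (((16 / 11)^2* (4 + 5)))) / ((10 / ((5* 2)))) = 10043 / 32256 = 0.31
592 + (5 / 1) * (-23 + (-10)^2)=977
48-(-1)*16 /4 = 52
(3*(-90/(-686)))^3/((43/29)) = 71350875/1735205101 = 0.04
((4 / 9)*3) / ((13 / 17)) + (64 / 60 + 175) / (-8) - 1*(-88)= 105667 / 1560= 67.74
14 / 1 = 14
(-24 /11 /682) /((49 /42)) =-72 /26257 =-0.00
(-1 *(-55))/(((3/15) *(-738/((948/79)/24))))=-275/1476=-0.19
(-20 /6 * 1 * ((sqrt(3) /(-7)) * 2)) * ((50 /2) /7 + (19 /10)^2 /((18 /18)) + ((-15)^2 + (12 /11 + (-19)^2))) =1525299 * sqrt(3) /2695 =980.30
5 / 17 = 0.29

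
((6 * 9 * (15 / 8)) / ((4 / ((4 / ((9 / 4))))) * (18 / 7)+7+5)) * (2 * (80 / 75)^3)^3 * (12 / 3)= 7696581394432 / 23635546875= 325.64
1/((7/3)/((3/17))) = 9/119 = 0.08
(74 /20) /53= 37 /530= 0.07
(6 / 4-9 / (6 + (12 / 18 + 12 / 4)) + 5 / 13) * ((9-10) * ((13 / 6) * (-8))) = 16.53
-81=-81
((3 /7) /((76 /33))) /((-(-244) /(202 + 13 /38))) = 761211 /4932704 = 0.15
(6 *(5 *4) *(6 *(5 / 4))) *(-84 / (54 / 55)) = -77000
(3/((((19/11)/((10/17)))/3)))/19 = 990/6137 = 0.16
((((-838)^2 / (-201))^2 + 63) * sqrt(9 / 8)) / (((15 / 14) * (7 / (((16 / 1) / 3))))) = 3945193446392 * sqrt(2) / 606015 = 9206613.83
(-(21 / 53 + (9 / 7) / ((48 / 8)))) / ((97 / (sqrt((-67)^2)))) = -30351 / 71974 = -0.42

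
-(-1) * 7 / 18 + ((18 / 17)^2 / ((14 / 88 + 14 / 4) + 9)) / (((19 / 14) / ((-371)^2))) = 494498353601 / 55052766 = 8982.26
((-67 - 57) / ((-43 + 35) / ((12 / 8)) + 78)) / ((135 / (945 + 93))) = -21452 / 1635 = -13.12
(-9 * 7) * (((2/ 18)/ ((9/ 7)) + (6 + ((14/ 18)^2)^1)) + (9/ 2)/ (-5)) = -32837/ 90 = -364.86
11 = 11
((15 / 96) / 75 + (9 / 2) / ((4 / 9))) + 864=419581 / 480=874.13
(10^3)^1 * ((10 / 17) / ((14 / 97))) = 485000 / 119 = 4075.63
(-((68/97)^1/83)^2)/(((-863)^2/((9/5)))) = -41616/241374423240845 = -0.00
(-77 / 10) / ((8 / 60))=-231 / 4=-57.75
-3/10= -0.30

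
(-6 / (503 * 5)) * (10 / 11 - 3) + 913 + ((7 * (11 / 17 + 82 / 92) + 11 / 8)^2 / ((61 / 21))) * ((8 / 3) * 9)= 4399171514752999 / 2063972998120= 2131.41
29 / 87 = 1 / 3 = 0.33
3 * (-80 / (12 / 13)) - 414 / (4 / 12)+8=-1494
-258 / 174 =-43 / 29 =-1.48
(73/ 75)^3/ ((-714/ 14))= -389017/ 21515625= -0.02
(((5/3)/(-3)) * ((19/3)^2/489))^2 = 3258025/1568872881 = 0.00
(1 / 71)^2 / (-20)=-1 / 100820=-0.00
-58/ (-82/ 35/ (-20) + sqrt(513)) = 832300/ 62840819 - 21315000 * sqrt(57)/ 62840819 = -2.55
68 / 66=34 / 33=1.03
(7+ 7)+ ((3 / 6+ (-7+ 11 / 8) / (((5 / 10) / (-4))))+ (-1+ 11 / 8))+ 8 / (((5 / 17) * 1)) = 3483 / 40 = 87.08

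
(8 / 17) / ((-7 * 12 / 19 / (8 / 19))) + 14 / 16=2371 / 2856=0.83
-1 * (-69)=69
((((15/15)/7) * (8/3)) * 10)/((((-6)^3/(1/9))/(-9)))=10/567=0.02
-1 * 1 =-1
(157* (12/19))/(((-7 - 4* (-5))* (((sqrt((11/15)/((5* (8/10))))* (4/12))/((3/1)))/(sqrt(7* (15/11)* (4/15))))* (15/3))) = 67824* sqrt(105)/13585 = 51.16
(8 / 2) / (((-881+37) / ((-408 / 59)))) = 408 / 12449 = 0.03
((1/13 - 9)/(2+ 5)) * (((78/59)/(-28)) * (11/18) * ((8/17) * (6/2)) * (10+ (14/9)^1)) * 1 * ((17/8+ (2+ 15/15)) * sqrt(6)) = 1360216 * sqrt(6)/442323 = 7.53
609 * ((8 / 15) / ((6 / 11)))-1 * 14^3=-32228 / 15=-2148.53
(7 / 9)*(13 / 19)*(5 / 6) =455 / 1026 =0.44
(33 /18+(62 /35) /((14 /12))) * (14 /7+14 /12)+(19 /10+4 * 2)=180931 /8820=20.51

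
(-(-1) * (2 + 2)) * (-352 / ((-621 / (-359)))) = -505472 / 621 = -813.96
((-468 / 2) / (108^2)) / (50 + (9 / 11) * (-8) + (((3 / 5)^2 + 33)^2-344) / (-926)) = -3183125 / 6763036032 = -0.00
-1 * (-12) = 12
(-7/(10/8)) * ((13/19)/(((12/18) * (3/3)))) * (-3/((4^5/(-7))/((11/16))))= -63063/778240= -0.08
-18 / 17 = -1.06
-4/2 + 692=690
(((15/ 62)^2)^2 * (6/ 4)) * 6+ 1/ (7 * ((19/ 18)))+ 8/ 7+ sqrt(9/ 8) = 2.37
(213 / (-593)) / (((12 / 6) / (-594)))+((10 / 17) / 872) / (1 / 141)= 469308597 / 4395316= 106.77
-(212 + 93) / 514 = -305 / 514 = -0.59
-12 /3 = -4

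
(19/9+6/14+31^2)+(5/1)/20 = 242875/252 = 963.79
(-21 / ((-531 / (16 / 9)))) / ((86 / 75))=1400 / 22833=0.06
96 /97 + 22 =22.99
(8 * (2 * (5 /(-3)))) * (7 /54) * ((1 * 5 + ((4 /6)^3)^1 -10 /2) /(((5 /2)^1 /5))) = -4480 /2187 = -2.05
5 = 5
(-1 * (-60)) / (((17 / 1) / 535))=32100 / 17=1888.24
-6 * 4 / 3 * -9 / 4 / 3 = 6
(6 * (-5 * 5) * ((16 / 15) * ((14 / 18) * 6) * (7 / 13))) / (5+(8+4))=-23.65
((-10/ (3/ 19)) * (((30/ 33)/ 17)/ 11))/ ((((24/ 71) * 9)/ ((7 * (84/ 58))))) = -1652525/ 1610631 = -1.03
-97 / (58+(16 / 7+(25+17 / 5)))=-35 / 32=-1.09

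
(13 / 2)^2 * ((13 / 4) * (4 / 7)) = 78.46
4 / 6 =2 / 3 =0.67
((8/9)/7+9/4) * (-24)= -1198/21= -57.05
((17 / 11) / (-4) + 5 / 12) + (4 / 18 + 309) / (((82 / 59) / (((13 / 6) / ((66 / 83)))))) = 177177419 / 292248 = 606.26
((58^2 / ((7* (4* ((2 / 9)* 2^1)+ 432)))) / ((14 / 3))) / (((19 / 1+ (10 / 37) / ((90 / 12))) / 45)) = 113421465 / 202104224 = 0.56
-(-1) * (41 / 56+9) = 545 / 56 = 9.73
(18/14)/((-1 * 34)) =-9/238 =-0.04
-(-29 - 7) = 36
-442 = -442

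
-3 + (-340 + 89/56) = -341.41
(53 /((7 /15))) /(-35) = -159 /49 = -3.24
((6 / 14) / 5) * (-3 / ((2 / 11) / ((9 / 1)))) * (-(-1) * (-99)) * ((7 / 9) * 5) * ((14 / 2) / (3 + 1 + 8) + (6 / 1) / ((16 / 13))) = 427977 / 16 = 26748.56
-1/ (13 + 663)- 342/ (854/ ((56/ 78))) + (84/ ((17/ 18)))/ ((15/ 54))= 1121266031/ 3505060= 319.90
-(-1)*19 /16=19 /16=1.19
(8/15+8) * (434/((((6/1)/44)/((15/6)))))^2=14586288640/27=540232912.59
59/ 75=0.79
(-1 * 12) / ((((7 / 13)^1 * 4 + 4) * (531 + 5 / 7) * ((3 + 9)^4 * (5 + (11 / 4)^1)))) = -91 / 3987601920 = -0.00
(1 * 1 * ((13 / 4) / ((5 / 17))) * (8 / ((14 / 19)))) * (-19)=-79781 / 35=-2279.46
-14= -14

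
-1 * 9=-9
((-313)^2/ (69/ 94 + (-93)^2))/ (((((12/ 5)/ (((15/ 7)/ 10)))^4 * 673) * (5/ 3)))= 23022715/ 35876206987264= 0.00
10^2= 100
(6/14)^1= 3/7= 0.43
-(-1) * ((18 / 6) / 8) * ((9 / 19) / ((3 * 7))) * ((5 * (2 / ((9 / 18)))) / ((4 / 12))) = 135 / 266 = 0.51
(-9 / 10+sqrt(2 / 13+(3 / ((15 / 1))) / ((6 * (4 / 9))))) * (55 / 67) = -99 / 134+11 * sqrt(15470) / 3484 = -0.35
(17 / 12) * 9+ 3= 63 / 4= 15.75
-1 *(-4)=4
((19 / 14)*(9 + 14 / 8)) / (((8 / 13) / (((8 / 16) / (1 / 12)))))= 31863 / 224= 142.25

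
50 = 50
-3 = -3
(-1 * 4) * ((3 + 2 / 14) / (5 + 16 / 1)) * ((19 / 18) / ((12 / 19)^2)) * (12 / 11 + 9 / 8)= -445835 / 127008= -3.51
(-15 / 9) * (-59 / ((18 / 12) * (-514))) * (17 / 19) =-5015 / 43947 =-0.11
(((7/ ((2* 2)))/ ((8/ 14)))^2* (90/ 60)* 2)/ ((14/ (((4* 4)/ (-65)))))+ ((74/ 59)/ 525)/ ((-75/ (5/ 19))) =-1816807459/ 3672396000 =-0.49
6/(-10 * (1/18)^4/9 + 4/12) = 2834352/157459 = 18.00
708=708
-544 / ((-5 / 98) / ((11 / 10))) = 11728.64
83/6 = 13.83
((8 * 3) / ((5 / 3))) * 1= 72 / 5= 14.40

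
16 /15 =1.07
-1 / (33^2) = -1 / 1089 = -0.00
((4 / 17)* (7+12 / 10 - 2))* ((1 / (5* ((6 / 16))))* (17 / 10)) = 496 / 375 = 1.32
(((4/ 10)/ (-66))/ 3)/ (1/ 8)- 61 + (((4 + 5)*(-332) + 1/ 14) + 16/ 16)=-21122257/ 6930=-3047.94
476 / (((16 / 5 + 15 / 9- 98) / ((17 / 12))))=-10115 / 1397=-7.24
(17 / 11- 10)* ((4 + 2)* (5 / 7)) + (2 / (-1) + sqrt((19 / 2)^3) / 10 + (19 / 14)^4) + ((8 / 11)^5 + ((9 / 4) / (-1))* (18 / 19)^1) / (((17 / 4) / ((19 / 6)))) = -11446943640383 / 315533696016 + 19* sqrt(38) / 40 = -33.35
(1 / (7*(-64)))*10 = -5 / 224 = -0.02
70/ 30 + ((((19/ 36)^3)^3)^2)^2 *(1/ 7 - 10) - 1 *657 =-162512601165055464623113121702575132708859532886807645723655/ 248237170822005224551331443422398252060391663136338345984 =-654.67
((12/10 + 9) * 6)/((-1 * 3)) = -20.40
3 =3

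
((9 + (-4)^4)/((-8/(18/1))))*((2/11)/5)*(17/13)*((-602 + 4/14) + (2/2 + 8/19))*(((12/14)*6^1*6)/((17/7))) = 4112985924/19019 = 216256.69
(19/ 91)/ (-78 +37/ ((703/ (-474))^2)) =-253783/ 74362470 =-0.00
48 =48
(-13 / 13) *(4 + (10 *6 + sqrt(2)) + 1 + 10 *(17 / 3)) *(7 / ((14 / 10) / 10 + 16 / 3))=-127750 / 821-1050 *sqrt(2) / 821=-157.41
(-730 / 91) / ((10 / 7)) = -73 / 13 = -5.62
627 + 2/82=25708/41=627.02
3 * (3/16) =9/16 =0.56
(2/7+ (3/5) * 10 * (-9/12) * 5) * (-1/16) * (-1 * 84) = -933/8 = -116.62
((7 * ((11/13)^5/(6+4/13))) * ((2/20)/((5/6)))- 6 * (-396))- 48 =136307898471/58550050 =2328.06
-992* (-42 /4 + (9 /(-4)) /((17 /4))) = 186000 /17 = 10941.18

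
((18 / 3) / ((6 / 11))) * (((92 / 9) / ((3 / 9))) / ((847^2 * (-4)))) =-23 / 195657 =-0.00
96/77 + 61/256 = 29273/19712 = 1.49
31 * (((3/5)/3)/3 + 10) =4681/15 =312.07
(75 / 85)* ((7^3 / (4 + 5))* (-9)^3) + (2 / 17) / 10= -122572 / 5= -24514.40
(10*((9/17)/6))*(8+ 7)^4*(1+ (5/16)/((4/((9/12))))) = 205790625/4352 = 47286.45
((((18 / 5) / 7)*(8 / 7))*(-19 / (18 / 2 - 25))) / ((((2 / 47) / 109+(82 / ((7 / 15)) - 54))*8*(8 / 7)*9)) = 97337 / 1396739200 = 0.00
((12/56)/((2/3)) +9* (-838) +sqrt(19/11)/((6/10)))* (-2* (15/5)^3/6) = 1900503/28- 15* sqrt(209)/11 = 67855.39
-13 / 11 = -1.18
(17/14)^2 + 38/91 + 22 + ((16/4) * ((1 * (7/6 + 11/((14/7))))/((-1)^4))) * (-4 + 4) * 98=60877/2548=23.89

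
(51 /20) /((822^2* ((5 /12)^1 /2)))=17 /938450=0.00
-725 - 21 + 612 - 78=-212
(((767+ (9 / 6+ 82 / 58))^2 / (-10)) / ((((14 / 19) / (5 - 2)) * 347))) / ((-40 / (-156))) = -177312617703 / 65369248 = -2712.48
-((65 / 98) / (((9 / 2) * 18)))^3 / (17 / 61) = -16752125 / 8503196300424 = -0.00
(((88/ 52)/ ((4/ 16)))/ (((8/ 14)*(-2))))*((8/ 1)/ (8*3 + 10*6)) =-22/ 39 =-0.56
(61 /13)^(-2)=169 /3721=0.05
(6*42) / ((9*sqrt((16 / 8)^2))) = 14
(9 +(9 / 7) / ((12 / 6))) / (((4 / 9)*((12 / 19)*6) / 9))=23085 / 448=51.53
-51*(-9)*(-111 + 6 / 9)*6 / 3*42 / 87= -1418004 / 29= -48896.69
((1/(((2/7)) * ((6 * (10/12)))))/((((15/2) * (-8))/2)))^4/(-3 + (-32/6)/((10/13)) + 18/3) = -2401/31860000000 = -0.00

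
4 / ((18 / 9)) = 2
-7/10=-0.70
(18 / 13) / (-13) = -18 / 169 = -0.11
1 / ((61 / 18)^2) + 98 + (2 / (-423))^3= 27624380559826 / 281631204207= 98.09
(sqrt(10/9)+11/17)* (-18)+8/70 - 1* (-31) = 11583/595 - 6* sqrt(10) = 0.49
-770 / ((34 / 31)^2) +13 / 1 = -362471 / 578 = -627.11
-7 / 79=-0.09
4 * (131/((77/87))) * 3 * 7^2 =957348/11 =87031.64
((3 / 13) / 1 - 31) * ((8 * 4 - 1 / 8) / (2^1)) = -6375 / 13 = -490.38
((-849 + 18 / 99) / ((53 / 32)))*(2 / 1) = -597568 / 583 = -1024.99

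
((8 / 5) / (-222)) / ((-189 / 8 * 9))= 32 / 944055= 0.00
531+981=1512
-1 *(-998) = 998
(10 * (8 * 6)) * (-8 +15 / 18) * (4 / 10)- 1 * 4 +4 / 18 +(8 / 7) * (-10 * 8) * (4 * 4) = -179086 / 63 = -2842.63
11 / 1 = 11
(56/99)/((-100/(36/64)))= -7/2200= -0.00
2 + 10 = 12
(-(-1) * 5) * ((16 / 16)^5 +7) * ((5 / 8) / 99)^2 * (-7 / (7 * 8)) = -125 / 627264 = -0.00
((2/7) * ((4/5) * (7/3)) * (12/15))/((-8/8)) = -32/75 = -0.43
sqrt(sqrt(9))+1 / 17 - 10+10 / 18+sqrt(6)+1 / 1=-1283 / 153+sqrt(3)+sqrt(6)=-4.20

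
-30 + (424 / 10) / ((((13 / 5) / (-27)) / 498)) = -219303.23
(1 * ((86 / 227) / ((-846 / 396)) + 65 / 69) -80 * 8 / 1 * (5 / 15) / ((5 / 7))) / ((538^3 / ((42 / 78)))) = -1535126705 / 1490263227081096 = -0.00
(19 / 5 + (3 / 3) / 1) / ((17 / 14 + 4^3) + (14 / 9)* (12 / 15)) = 3024 / 41869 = 0.07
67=67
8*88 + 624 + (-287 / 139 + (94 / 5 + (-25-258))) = 737906 / 695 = 1061.74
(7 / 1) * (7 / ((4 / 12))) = 147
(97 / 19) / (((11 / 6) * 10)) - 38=-39419 / 1045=-37.72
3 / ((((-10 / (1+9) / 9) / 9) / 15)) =-3645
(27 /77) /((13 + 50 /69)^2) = 128547 /69054293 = 0.00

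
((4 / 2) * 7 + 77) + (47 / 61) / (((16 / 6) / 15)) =46523 / 488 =95.33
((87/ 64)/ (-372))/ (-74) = 29/ 587264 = 0.00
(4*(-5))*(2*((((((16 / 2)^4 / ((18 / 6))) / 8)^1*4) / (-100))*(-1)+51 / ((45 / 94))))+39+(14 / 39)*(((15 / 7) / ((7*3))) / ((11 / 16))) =-67497631 / 15015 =-4495.35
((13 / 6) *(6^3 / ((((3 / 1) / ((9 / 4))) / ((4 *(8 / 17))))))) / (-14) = -5616 / 119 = -47.19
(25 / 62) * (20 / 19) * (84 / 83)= 21000 / 48887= 0.43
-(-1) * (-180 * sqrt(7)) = -180 * sqrt(7) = -476.24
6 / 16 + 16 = 131 / 8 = 16.38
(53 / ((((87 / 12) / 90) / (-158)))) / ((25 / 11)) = -6632208 / 145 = -45739.37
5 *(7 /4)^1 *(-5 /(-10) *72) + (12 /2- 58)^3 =-140293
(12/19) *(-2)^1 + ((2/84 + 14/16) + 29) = 91405/3192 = 28.64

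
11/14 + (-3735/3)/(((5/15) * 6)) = -4352/7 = -621.71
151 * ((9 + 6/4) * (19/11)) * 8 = 240996/11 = 21908.73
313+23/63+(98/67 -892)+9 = -2398255/4221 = -568.17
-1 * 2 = -2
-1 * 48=-48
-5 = -5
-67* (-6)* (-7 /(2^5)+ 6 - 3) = 17889 /16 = 1118.06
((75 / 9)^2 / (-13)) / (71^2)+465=274254980 / 589797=465.00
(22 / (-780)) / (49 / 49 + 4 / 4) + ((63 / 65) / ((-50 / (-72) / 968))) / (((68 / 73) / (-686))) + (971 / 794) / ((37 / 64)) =-4844823407156899 / 4869403500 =-994952.13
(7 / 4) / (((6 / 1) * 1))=7 / 24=0.29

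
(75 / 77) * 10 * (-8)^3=-384000 / 77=-4987.01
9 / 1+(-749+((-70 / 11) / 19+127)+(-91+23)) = -142399 / 209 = -681.33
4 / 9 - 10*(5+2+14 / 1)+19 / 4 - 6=-7589 / 36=-210.81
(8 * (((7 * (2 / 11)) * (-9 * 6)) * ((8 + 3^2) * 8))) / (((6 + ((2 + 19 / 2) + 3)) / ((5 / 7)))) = -1175040 / 451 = -2605.41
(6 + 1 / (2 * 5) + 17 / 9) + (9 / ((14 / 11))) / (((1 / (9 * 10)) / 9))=3613583 / 630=5735.85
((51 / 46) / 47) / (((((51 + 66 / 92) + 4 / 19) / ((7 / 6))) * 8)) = 2261 / 34129520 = 0.00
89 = 89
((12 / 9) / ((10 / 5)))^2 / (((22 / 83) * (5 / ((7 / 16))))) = 581 / 3960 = 0.15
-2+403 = 401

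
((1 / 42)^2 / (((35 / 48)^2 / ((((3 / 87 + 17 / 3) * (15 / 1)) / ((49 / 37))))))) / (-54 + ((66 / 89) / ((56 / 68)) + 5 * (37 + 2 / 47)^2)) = 115456689664 / 11415881644401395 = 0.00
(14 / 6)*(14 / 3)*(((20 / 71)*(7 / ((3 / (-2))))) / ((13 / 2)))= -54880 / 24921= -2.20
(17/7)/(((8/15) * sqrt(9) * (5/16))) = 34/7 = 4.86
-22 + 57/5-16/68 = -921/85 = -10.84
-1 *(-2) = 2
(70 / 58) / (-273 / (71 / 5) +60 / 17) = -8449 / 109881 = -0.08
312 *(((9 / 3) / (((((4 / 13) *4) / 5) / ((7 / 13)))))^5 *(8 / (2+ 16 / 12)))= 298649885625 / 32768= 9114071.22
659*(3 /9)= 659 /3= 219.67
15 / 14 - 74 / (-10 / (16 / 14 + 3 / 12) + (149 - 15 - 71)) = -1107 / 4354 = -0.25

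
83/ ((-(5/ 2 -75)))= 166/ 145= 1.14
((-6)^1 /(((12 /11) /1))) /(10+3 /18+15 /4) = -66 /167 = -0.40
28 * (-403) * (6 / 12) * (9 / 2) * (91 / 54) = -256711 / 6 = -42785.17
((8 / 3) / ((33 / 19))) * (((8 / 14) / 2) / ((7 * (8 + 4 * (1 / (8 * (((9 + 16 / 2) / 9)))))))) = 10336 / 1363131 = 0.01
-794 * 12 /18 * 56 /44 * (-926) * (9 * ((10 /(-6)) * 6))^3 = -5002600176000 /11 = -454781834181.82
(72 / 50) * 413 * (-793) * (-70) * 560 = 18487228032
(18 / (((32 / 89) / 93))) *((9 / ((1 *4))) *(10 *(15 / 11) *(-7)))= -351979425 / 352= -999941.55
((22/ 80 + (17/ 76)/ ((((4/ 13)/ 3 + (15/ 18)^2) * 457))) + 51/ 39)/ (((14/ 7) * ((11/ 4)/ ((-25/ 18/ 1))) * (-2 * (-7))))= -13332664685/ 466847677296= -0.03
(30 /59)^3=27000 /205379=0.13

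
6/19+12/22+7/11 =1.50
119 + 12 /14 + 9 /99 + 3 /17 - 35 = 111428 /1309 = 85.12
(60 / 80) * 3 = 9 / 4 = 2.25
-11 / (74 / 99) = -1089 / 74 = -14.72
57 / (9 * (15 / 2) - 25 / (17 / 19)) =1.44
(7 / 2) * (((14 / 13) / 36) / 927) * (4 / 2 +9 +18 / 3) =833 / 433836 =0.00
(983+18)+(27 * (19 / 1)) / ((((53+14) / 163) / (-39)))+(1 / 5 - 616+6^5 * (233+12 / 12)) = 593383977 / 335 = 1771295.45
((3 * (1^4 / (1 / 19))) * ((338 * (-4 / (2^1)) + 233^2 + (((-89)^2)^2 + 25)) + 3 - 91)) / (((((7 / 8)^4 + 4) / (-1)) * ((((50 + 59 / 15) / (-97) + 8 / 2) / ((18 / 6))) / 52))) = -51196417735901184 / 1448179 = -35352271877.92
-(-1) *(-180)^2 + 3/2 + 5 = 64813/2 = 32406.50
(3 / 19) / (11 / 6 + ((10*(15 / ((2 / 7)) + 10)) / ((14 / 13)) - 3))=63 / 231097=0.00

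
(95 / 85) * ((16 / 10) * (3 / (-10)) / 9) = -76 / 1275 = -0.06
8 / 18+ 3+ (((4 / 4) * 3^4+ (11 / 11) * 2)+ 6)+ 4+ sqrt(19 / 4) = sqrt(19) / 2+ 868 / 9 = 98.62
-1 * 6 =-6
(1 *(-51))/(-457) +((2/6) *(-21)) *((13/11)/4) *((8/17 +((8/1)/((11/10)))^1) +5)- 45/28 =-183269389/6580343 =-27.85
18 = 18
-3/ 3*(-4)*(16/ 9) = 7.11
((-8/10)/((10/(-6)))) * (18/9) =24/25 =0.96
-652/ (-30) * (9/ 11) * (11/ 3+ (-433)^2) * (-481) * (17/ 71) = -1499398729556/ 3905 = -383968944.83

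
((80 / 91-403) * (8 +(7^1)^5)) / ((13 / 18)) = -11075603310 / 1183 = -9362302.04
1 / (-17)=-1 / 17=-0.06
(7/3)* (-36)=-84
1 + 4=5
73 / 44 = 1.66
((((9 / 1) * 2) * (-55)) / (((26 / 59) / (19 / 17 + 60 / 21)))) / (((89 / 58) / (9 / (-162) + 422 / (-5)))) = 67666633133 / 137683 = 491466.87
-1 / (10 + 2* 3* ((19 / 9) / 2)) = -3 / 49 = -0.06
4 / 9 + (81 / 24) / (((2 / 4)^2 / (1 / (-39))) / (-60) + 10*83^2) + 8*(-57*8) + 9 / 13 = -87094106107 / 23881923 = -3646.86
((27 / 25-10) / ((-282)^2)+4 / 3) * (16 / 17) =10602308 / 8449425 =1.25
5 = 5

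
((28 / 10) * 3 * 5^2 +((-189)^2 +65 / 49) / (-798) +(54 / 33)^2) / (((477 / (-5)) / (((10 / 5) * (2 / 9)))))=-418133260 / 534517137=-0.78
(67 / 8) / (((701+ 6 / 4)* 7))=67 / 39340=0.00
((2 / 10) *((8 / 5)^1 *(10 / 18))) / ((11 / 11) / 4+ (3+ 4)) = 32 / 1305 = 0.02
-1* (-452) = 452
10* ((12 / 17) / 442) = 0.02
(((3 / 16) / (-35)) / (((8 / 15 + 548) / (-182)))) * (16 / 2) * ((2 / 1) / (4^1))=0.01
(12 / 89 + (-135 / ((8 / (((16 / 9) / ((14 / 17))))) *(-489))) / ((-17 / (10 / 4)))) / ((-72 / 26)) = -327067 / 7311528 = -0.04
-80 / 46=-40 / 23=-1.74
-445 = -445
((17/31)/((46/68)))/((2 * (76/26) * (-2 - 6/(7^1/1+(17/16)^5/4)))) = -38546801215/783249554212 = -0.05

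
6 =6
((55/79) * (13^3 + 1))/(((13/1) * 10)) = 12089/1027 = 11.77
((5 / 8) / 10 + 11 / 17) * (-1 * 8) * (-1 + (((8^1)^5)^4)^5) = -393147943432555814649810017863009985082933399977525696372775106725395590854323984293395693375 / 34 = -11563174806839876901465000000000000000000000000000000000000000000000000000000000000000000000.00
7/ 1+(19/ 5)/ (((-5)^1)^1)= 156/ 25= 6.24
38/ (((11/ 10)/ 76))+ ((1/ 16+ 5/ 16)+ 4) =231425/ 88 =2629.83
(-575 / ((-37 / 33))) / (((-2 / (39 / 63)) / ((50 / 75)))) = -82225 / 777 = -105.82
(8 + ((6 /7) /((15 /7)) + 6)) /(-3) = -24 /5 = -4.80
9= 9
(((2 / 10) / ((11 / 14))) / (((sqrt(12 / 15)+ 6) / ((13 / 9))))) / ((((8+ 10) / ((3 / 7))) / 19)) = 247 / 8712 - 247* sqrt(5) / 130680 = 0.02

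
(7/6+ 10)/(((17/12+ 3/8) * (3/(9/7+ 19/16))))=18559/3612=5.14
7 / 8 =0.88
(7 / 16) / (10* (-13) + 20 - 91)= -7 / 3216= -0.00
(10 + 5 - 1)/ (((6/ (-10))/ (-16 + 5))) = 256.67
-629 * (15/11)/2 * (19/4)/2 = -179265/176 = -1018.55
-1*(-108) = 108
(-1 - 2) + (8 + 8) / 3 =2.33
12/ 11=1.09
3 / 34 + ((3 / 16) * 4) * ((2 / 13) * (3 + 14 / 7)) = 147 / 221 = 0.67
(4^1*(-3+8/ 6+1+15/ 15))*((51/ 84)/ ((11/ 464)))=7888/ 231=34.15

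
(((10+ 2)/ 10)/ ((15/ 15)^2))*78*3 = 280.80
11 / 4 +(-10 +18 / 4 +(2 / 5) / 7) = -377 / 140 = -2.69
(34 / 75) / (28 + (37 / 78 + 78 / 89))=78676 / 5093825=0.02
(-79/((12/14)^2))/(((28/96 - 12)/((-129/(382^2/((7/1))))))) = -1165171/20502322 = -0.06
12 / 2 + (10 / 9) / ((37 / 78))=926 / 111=8.34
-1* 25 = -25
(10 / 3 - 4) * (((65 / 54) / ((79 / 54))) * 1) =-130 / 237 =-0.55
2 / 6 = 1 / 3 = 0.33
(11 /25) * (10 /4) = 11 /10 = 1.10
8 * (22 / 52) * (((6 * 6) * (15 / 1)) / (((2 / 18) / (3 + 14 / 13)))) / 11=1030320 / 169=6096.57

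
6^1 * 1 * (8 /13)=48 /13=3.69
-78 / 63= -26 / 21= -1.24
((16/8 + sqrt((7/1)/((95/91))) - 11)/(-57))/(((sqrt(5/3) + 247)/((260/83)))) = -338 * sqrt(1235)/20616121 - 390 * sqrt(15)/144312847 + 130 * sqrt(741)/1175118897 + 15210/7595413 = 0.00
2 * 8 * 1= 16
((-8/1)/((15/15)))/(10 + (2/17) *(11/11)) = -34/43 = -0.79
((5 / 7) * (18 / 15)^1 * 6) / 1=36 / 7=5.14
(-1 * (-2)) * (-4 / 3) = -8 / 3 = -2.67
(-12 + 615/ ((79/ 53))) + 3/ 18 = 189961/ 474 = 400.76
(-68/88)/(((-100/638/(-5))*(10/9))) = -4437/200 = -22.18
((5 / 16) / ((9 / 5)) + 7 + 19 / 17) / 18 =20297 / 44064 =0.46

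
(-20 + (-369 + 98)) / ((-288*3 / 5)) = 485 / 288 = 1.68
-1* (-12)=12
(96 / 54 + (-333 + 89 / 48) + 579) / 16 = 35947 / 2304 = 15.60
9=9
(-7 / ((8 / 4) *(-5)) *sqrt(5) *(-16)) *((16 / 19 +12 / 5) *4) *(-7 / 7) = 68992 *sqrt(5) / 475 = 324.78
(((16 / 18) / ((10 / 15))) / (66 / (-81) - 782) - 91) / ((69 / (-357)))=57221507 / 121532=470.83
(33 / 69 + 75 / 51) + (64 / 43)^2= 3010474 / 722959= 4.16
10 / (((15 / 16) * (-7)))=-1.52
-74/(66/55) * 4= -740/3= -246.67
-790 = -790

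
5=5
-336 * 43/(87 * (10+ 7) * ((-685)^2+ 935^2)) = -2408/331160425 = -0.00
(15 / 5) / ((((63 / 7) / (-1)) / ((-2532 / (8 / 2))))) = 211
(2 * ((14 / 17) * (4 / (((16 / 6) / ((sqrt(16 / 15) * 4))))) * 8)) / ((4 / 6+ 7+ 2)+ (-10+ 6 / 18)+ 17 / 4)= 7168 * sqrt(15) / 1445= 19.21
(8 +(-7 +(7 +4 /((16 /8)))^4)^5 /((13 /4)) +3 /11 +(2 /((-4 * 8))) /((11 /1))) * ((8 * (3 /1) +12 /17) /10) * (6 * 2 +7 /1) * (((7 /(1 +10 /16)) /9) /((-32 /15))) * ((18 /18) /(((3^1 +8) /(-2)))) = 7124978377792892815.47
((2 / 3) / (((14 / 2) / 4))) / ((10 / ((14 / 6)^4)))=1372 / 1215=1.13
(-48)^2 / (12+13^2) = 12.73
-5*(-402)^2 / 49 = -808020 / 49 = -16490.20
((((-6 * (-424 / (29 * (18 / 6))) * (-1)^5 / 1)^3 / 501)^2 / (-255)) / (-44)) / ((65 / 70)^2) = 18220957433998606336 / 70775510295085898445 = 0.26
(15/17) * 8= 120/17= 7.06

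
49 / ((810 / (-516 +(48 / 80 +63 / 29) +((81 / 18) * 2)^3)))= 13.05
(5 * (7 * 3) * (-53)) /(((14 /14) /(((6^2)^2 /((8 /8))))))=-7212240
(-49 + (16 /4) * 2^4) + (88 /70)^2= 20311 /1225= 16.58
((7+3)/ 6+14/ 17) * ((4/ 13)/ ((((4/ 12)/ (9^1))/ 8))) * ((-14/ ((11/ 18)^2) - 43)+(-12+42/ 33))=-31053024/ 2057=-15096.27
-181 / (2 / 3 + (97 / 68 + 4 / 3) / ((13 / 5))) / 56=-120003 / 64162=-1.87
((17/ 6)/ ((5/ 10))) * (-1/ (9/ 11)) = -187/ 27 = -6.93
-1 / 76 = -0.01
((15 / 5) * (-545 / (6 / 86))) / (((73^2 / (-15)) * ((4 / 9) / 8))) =6327450 / 5329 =1187.36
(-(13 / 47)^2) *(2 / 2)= -0.08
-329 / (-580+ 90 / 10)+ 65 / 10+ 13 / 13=8.08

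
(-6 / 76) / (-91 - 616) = 3 / 26866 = 0.00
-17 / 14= -1.21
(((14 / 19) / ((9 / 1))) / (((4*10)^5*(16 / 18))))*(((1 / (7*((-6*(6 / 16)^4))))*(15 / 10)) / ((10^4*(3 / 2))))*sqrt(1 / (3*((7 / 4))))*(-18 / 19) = sqrt(21) / 102343500000000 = 0.00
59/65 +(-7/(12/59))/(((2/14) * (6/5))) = -935327/4680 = -199.86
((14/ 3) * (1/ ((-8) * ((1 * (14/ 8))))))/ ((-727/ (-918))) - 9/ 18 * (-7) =4477/ 1454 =3.08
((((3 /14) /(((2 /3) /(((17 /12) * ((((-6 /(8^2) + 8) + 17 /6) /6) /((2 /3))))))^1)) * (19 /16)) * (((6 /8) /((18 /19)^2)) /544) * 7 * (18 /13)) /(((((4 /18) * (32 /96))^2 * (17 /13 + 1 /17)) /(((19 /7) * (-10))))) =-2775225442905 /35467034624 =-78.25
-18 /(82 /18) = -162 /41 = -3.95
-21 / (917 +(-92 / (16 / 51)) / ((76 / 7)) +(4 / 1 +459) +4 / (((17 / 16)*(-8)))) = -108528 / 6989821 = -0.02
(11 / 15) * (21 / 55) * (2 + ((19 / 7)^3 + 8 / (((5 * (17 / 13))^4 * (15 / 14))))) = 5908902933751 / 959186484375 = 6.16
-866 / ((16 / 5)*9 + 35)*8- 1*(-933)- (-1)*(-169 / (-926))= 243579873 / 295394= 824.59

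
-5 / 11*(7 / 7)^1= -0.45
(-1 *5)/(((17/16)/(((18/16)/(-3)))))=30/17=1.76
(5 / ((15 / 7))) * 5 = 35 / 3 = 11.67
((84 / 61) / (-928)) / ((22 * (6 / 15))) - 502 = -312589481 / 622688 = -502.00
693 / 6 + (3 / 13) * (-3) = 2985 / 26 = 114.81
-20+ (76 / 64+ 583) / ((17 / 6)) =25321 / 136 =186.18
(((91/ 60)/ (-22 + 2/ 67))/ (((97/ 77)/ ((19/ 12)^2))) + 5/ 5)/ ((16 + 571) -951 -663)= -1064175451/ 1266962411520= -0.00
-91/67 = -1.36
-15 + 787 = 772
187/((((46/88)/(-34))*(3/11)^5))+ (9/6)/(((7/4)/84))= -45053936944/5589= -8061180.34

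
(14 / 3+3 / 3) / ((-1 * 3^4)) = -17 / 243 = -0.07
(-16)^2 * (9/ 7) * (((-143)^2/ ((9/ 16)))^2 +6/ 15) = 137023193457152/ 315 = 434994264943.34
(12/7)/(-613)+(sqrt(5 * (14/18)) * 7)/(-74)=-7 * sqrt(35)/222 -12/4291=-0.19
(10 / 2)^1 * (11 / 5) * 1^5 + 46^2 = 2127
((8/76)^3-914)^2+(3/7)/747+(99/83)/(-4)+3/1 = 3301365281240603/3951854004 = 835396.57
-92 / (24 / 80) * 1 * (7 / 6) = -3220 / 9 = -357.78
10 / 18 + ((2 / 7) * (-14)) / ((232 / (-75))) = 965 / 522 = 1.85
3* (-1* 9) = -27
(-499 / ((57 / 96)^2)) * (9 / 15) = -1532928 / 1805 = -849.27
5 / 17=0.29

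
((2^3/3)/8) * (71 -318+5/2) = -163/2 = -81.50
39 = 39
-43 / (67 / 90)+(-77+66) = -4607 / 67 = -68.76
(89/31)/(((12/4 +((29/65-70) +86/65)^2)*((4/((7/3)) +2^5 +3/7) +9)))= 15041/1052925416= 0.00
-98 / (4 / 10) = -245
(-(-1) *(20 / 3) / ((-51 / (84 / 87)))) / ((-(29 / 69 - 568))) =-0.00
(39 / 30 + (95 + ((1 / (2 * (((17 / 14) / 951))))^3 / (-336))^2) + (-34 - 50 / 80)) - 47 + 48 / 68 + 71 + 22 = 986740055138827799821 / 30896088320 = 31937378121.10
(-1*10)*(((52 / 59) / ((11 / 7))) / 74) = -1820 / 24013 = -0.08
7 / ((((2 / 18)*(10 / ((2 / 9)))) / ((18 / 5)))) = 126 / 25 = 5.04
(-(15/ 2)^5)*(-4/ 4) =23730.47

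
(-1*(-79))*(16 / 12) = 316 / 3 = 105.33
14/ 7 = 2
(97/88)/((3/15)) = 485/88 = 5.51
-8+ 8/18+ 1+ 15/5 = -32/9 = -3.56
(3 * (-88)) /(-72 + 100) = -66 /7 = -9.43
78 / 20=39 / 10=3.90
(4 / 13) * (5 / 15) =4 / 39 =0.10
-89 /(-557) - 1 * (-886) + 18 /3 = 496933 /557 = 892.16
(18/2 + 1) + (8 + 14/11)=19.27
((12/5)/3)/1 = 0.80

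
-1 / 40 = -0.02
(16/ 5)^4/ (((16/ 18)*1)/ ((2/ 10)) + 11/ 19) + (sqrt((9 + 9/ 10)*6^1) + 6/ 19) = 3*sqrt(165)/ 5 + 216147714/ 10200625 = 28.90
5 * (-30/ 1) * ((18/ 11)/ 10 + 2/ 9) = -1910/ 33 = -57.88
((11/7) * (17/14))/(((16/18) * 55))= 153/3920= 0.04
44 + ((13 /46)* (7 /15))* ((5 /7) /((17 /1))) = 103237 /2346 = 44.01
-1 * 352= -352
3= 3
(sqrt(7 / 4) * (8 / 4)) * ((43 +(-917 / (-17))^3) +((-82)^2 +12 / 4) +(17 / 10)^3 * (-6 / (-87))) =11663189371069 * sqrt(7) / 71238500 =433163.23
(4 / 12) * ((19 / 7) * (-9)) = -57 / 7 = -8.14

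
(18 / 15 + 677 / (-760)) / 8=47 / 1216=0.04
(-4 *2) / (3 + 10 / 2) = -1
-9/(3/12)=-36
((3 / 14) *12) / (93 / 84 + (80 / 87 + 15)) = 6264 / 41477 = 0.15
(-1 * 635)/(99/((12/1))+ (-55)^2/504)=-44.56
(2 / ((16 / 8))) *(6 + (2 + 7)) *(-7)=-105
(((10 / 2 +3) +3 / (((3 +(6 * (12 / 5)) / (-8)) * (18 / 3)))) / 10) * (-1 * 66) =-1111 / 20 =-55.55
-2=-2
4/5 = 0.80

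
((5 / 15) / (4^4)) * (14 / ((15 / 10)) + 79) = 265 / 2304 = 0.12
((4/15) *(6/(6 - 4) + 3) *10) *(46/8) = 92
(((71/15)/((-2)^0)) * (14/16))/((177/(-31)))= -15407/21240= -0.73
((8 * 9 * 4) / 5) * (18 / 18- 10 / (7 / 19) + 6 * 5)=7776 / 35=222.17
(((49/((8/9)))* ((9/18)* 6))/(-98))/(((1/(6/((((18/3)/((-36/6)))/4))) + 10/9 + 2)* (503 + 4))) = -81/74698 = -0.00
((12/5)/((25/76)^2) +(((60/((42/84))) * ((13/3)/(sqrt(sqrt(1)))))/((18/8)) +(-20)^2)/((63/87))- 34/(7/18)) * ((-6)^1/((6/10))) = -952424936/118125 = -8062.86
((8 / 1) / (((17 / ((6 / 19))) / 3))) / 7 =144 / 2261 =0.06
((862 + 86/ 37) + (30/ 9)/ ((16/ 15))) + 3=870.45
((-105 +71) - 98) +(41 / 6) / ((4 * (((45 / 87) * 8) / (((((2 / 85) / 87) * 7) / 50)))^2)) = -1853992799997991 / 14045400000000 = -132.00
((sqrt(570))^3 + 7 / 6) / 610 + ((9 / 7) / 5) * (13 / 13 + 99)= 57 * sqrt(570) / 61 + 658849 / 25620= 48.03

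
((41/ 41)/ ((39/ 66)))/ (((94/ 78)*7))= 66/ 329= 0.20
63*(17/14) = 153/2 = 76.50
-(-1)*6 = 6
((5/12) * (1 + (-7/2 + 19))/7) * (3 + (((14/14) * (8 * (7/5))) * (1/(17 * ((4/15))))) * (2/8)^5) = 1437315/487424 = 2.95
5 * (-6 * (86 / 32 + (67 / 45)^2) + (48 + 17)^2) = 22656101 / 1080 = 20977.87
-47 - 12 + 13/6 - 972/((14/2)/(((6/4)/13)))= -39779/546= -72.86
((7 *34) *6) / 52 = 357 / 13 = 27.46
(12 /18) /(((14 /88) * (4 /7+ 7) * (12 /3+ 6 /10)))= 440 /3657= 0.12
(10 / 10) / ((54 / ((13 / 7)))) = 13 / 378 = 0.03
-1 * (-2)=2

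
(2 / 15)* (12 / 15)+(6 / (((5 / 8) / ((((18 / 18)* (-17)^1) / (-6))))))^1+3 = 2273 / 75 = 30.31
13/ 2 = 6.50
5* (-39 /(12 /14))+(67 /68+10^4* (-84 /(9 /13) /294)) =-18650389 /4284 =-4353.50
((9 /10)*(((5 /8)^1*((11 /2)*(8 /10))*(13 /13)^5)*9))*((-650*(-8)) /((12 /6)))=57915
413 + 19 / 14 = 5801 / 14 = 414.36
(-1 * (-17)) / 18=0.94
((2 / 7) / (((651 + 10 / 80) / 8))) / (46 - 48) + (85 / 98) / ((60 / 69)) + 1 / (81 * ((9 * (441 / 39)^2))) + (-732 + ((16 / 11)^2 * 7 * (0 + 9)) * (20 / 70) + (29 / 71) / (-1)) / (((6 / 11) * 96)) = -50301315210085649 / 4101545777668416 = -12.26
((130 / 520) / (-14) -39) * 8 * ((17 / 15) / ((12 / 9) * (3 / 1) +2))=-7429 / 126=-58.96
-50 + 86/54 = -1307/27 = -48.41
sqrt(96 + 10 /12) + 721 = sqrt(3486) /6 + 721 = 730.84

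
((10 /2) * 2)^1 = 10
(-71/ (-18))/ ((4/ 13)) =923/ 72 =12.82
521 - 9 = 512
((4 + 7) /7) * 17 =187 /7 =26.71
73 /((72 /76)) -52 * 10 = -7973 /18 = -442.94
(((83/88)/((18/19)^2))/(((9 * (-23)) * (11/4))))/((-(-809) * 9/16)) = -59926/14771743767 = -0.00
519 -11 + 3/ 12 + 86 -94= 2001/ 4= 500.25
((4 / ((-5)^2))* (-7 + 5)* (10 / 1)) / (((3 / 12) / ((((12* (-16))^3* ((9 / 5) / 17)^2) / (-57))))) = -12230590464 / 686375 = -17819.11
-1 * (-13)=13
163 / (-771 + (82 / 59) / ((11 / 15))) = -105787 / 499149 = -0.21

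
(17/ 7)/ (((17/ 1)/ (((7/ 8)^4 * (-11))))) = -3773/ 4096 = -0.92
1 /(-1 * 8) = -1 /8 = -0.12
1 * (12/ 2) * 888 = 5328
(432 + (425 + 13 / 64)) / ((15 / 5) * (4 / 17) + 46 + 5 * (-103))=-932637 / 509504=-1.83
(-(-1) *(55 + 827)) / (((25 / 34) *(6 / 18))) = 89964 / 25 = 3598.56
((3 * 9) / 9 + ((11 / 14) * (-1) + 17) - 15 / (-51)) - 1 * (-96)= 27491 / 238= 115.51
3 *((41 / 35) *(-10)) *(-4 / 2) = 492 / 7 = 70.29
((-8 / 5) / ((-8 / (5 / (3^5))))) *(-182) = -182 / 243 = -0.75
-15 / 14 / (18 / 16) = -20 / 21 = -0.95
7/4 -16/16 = 3/4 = 0.75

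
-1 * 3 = -3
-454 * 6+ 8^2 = -2660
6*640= 3840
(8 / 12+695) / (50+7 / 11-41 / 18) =14.39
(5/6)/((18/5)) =0.23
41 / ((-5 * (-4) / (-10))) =-20.50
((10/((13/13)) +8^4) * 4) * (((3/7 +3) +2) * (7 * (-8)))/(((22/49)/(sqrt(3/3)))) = -122325952/11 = -11120541.09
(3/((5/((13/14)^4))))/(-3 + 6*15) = 28561/5570320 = 0.01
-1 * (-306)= 306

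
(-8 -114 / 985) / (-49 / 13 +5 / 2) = 207844 / 32505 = 6.39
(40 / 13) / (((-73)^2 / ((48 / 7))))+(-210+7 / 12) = -1218628667 / 5819268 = -209.41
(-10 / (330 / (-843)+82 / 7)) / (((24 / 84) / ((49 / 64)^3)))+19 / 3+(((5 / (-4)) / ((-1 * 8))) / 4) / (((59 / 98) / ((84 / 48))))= 1742882076401 / 344469798912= 5.06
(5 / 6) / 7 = 5 / 42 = 0.12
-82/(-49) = 1.67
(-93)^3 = -804357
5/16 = 0.31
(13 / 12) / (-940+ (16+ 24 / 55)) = -715 / 609552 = -0.00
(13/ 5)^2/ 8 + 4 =969/ 200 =4.84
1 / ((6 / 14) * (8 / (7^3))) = 2401 / 24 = 100.04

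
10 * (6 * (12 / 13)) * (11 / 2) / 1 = 3960 / 13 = 304.62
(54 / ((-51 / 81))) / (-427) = 1458 / 7259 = 0.20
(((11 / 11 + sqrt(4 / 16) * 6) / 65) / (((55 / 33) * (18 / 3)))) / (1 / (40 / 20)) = 4 / 325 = 0.01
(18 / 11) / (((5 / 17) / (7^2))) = 14994 / 55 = 272.62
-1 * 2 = -2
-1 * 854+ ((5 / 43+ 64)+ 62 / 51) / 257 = -481171981 / 563601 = -853.75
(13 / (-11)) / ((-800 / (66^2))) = 1287 / 200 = 6.44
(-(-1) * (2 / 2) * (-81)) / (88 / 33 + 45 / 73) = -17739 / 719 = -24.67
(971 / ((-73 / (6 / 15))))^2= 3771364 / 133225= 28.31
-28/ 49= -4/ 7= -0.57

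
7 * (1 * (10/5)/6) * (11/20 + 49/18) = 4123/540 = 7.64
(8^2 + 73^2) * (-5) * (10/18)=-134825/9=-14980.56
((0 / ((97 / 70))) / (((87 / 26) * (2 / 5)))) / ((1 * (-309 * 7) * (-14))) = 0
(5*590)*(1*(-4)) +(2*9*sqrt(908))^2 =282392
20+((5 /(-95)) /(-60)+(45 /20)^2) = 114289 /4560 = 25.06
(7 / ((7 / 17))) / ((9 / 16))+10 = 362 / 9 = 40.22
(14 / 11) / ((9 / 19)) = 2.69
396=396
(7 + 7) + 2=16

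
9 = 9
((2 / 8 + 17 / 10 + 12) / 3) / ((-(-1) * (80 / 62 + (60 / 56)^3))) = 1977738 / 1071925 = 1.85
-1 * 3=-3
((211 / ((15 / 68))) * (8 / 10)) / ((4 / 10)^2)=14348 / 3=4782.67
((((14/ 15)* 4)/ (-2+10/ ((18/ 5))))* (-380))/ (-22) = 912/ 11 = 82.91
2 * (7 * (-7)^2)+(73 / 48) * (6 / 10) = 54953 / 80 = 686.91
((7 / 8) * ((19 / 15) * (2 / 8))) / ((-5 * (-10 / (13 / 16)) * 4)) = 1729 / 1536000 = 0.00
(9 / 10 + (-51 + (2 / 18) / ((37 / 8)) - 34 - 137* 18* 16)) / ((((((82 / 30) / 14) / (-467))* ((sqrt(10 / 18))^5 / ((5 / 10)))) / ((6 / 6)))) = 34864358001417* sqrt(5) / 379250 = 205561172.01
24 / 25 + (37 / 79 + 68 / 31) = 221751 / 61225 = 3.62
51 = 51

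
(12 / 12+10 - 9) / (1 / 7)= 14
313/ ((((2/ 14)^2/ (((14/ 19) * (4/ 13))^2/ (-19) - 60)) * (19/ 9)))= -9600663910068/ 22024249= -435913.34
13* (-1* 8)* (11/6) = -190.67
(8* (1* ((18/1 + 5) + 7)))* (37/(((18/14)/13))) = 269360/3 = 89786.67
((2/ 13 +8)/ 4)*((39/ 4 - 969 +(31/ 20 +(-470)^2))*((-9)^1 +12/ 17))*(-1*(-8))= -32872576158/ 1105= -29748937.70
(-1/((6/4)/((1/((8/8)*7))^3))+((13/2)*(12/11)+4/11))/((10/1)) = 42178/56595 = 0.75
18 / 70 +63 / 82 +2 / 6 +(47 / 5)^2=3862393 / 43050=89.72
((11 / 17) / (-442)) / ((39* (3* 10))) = -0.00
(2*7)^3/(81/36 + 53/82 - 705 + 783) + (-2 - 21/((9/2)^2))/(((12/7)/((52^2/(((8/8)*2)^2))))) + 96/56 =-8740795618/7522389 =-1161.97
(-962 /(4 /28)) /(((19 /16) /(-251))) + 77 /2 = 54088951 /38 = 1423393.45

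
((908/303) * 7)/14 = 454/303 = 1.50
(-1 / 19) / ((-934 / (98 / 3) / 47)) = 2303 / 26619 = 0.09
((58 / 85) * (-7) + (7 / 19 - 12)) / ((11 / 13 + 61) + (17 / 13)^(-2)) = -532389 / 2025685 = -0.26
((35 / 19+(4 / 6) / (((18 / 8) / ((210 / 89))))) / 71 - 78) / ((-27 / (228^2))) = 25610220688 / 170613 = 150107.09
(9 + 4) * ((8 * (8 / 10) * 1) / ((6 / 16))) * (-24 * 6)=-159744 / 5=-31948.80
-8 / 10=-4 / 5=-0.80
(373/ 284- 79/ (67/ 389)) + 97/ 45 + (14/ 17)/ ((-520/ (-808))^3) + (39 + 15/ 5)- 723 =-905936804834597/ 799511368500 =-1133.11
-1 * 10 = -10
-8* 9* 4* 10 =-2880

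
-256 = -256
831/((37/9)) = 7479/37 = 202.14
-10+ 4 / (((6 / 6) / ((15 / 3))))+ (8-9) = 9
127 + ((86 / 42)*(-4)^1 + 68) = 3923 / 21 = 186.81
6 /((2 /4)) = 12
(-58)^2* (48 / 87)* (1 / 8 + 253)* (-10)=-4698000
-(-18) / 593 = 0.03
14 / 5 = 2.80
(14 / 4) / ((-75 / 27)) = -63 / 50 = -1.26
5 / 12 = 0.42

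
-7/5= -1.40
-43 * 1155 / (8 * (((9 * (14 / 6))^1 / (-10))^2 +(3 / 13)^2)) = -69944875 / 50286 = -1390.94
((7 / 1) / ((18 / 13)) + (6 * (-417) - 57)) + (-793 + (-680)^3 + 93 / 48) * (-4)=45278229971 / 36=1257728610.31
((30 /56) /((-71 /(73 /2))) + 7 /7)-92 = -91.28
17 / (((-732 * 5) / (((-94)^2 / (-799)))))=47 / 915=0.05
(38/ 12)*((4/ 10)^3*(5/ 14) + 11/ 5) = 7391/ 1050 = 7.04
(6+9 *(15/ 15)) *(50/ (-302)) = -375/ 151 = -2.48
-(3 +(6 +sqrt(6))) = -9 - sqrt(6) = -11.45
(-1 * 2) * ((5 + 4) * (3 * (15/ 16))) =-405/ 8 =-50.62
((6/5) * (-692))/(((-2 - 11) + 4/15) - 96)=12456/1631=7.64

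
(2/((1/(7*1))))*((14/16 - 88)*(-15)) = 73185/4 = 18296.25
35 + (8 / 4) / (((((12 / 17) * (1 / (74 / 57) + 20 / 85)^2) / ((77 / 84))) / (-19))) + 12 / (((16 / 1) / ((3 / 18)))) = -143261897 / 10474200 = -13.68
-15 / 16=-0.94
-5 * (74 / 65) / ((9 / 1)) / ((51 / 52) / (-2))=1.29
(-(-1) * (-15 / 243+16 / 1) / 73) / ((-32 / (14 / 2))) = -0.05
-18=-18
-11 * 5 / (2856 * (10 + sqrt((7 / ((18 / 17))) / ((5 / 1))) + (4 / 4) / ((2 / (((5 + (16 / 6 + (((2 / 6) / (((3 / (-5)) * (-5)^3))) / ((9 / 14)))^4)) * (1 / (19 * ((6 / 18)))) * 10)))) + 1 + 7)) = -554142852846065786621484375 / 690535702182071217278498054692 + 1535917462186102294921875 * sqrt(1190) / 1381071404364142434556996109384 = -0.00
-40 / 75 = -8 / 15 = -0.53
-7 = -7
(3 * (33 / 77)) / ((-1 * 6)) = -0.21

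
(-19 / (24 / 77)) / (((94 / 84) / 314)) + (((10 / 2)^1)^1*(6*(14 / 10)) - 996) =-1697513 / 94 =-18058.65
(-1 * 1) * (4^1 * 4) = -16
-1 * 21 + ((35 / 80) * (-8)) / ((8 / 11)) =-413 / 16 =-25.81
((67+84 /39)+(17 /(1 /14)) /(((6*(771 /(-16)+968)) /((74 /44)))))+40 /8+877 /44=2377906015 /25254372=94.16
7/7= 1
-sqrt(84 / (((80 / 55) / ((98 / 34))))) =-7 * sqrt(3927) / 34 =-12.90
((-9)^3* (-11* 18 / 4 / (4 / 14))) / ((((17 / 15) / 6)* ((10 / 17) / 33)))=150043509 / 4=37510877.25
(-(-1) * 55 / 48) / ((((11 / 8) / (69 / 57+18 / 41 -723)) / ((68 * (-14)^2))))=-18723574240 / 2337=-8011798.99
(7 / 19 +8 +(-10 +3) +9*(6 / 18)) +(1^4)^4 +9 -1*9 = 102 / 19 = 5.37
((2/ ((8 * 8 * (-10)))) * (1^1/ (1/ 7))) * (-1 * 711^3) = 2515978017/ 320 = 7862431.30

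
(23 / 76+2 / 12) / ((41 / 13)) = 1391 / 9348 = 0.15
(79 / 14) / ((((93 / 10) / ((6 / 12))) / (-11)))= -4345 / 1302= -3.34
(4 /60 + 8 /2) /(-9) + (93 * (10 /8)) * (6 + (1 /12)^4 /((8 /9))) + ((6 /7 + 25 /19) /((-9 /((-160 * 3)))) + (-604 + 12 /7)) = 30985197499 /147087360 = 210.66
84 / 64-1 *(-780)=12501 / 16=781.31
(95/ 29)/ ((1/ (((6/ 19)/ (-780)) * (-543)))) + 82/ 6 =32543/ 2262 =14.39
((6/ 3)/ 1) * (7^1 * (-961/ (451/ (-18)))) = 242172/ 451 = 536.97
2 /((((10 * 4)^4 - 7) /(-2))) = -4 /2559993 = -0.00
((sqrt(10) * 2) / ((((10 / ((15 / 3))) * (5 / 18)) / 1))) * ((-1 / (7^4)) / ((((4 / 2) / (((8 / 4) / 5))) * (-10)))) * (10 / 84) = 3 * sqrt(10) / 840350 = 0.00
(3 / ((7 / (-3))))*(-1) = 9 / 7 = 1.29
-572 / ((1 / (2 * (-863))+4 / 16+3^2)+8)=-1974544 / 59545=-33.16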